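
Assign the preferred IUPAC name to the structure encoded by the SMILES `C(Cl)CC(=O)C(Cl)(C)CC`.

Counting along the main chain through the carbonyl gives 6 carbons: the parent is hexane.
A ketone (C=O on an internal carbon) is the principal characteristic group, giving the suffix -one.
Number the chain so that numbering from this end puts the carbonyl group at C-3 rather than C-4.
With this numbering: the carbonyl at C-3; chloro groups at C-1 and C-4; a methyl group at C-4.
The substituents are ordered alphabetically, ignoring any di-/tri- multipliers.
Putting it together: 1,4-dichloro-4-methylhexan-3-one.

1,4-dichloro-4-methylhexan-3-one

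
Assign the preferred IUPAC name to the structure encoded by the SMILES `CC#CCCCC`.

Counting along the main chain through the multiple bond gives 7 carbons: the parent is heptane.
The chain contains a C≡C triple bond, so the unsaturation ending is -yne.
Number the chain so that numbering from this end puts the triple bond at C-2 rather than C-5.
With this numbering: the triple bond between C-2 and C-3.
Putting it together: hept-2-yne.

hept-2-yne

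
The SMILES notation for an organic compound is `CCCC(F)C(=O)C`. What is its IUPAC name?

3-fluorohexan-2-one

Counting along the main chain through the carbonyl gives 6 carbons: the parent is hexane.
The principal characteristic group is a ketone (C=O on an internal carbon), named with the suffix -one.
The numbering direction is chosen so that numbering from this end puts the carbonyl group at C-2 rather than C-5.
With this numbering: the carbonyl at C-2; a fluoro group at C-3.
Assembling the pieces gives 3-fluorohexan-2-one.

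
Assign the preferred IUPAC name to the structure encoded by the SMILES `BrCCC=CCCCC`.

1-bromooct-3-ene

The longest carbon chain that includes the multiple bond has 8 carbons, so the parent hydride is octane.
There is one C=C double bond, indicated by the ending -ene.
Choose the numbering such that numbering from this end puts the double bond at C-3 rather than C-5.
With this numbering: the double bond between C-3 and C-4; a bromo group at C-1.
Putting it together: 1-bromooct-3-ene.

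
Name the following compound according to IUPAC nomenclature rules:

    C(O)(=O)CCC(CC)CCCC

The longest carbon chain that includes the –COOH group has 8 carbons, so the parent hydride is octane.
A carboxylic acid (terminal –COOH) is the principal characteristic group, giving the suffix -oic acid.
Number the chain so that the carboxylic acid carbon is C-1 by definition.
With this numbering: an ethyl group at C-4.
The name is 4-ethyloctanoic acid.

4-ethyloctanoic acid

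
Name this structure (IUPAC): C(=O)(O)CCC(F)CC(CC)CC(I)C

6-ethyl-4-fluoro-8-iodononanoic acid

The longest carbon chain that includes the –COOH group has 9 carbons, so the parent hydride is nonane.
The principal characteristic group is a carboxylic acid (terminal –COOH), named with the suffix -oic acid.
Number the chain so that the carboxylic acid carbon is C-1 by definition.
This places an ethyl group at C-6; a fluoro group at C-4; an iodo group at C-8.
The substituents are ordered alphabetically, ignoring any di-/tri- multipliers.
Assembling the pieces gives 6-ethyl-4-fluoro-8-iodononanoic acid.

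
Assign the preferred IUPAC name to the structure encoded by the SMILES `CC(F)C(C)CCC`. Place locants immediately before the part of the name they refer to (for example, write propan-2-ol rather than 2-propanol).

2-fluoro-3-methylhexane

The longest carbon chain is 6 atoms: the parent is hexane.
The numbering direction is chosen so that the substituent locant set {2,3} is lower than {4,5} at the first point of difference.
With this numbering: a fluoro group at C-2; a methyl group at C-3.
Prefixes are listed alphabetically: fluoro, methyl.
The name is 2-fluoro-3-methylhexane.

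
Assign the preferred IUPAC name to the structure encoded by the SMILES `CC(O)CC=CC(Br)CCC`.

6-bromonon-4-en-2-ol

The longest chain bearing the –OH group and the multiple bond is 9 carbons long (nonane).
An alcohol (–OH) is the principal characteristic group, giving the suffix -ol.
There is one C=C double bond, indicated by the ending -ene.
Number the chain so that numbering from this end puts the hydroxyl group at C-2 rather than C-8.
With this numbering: the hydroxyl at C-2; the double bond between C-4 and C-5; a bromo group at C-6.
Assembling the pieces gives 6-bromonon-4-en-2-ol.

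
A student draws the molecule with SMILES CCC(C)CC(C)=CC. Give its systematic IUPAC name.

3,5-dimethylhept-2-ene

The longest chain bearing the multiple bond is 7 carbons long (heptane).
There is one C=C double bond, indicated by the ending -ene.
The numbering direction is chosen so that numbering from this end puts the double bond at C-2 rather than C-5.
That gives the double bond between C-2 and C-3; methyl groups at C-3 and C-5.
The name is 3,5-dimethylhept-2-ene.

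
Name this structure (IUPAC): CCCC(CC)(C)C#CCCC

6-ethyl-6-methylnon-4-yne

Counting along the main chain through the multiple bond gives 9 carbons: the parent is nonane.
The chain contains a C≡C triple bond, so the unsaturation ending is -yne.
Number the chain so that numbering from this end puts the triple bond at C-4 rather than C-5.
That gives the triple bond between C-4 and C-5; an ethyl group at C-6; a methyl group at C-6.
Substituent prefixes are cited in alphabetical order (multiplying prefixes like di-/tri- are ignored for ordering).
The name is 6-ethyl-6-methylnon-4-yne.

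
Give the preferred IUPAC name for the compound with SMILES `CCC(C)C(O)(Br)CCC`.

4-bromo-3-methylheptan-4-ol

The longest carbon chain that includes the –OH group has 7 carbons, so the parent hydride is heptane.
An alcohol (–OH) is the principal characteristic group, giving the suffix -ol.
The numbering direction is chosen so that the substituent locant set {3,4} is lower than {4,5} at the first point of difference.
With this numbering: the hydroxyl at C-4; a bromo group at C-4; a methyl group at C-3.
Substituent prefixes are cited in alphabetical order (multiplying prefixes like di-/tri- are ignored for ordering).
Putting it together: 4-bromo-3-methylheptan-4-ol.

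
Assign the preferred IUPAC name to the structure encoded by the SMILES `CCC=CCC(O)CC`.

The longest carbon chain that includes the –OH group and the multiple bond has 8 carbons, so the parent hydride is octane.
The highest-priority functional group is an alcohol (–OH), so the name ends in -ol.
The chain contains a C=C double bond, so the unsaturation ending is -ene.
The numbering direction is chosen so that numbering from this end puts the hydroxyl group at C-3 rather than C-6.
This places the hydroxyl at C-3; the double bond between C-5 and C-6.
Assembling the pieces gives oct-5-en-3-ol.

oct-5-en-3-ol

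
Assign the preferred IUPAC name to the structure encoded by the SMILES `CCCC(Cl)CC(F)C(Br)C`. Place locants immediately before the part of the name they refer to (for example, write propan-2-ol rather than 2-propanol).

The longest carbon chain is 8 atoms: the parent is octane.
Choose the numbering such that the substituent locant set {2,3,5} is lower than {4,6,7} at the first point of difference.
With this numbering: a bromo group at C-2; a chloro group at C-5; a fluoro group at C-3.
The substituents are ordered alphabetically, ignoring any di-/tri- multipliers.
Assembling the pieces gives 2-bromo-5-chloro-3-fluorooctane.

2-bromo-5-chloro-3-fluorooctane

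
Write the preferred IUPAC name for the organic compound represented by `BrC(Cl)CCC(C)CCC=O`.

7-bromo-7-chloro-4-methylheptanal

Counting along the main chain through the –CHO group gives 7 carbons: the parent is heptane.
The highest-priority functional group is an aldehyde (terminal –CHO), so the name ends in -al.
Choose the numbering such that the aldehyde carbon is C-1 by definition.
With this numbering: a bromo group at C-7; a chloro group at C-7; a methyl group at C-4.
Prefixes are listed alphabetically: bromo, chloro, methyl.
Assembling the pieces gives 7-bromo-7-chloro-4-methylheptanal.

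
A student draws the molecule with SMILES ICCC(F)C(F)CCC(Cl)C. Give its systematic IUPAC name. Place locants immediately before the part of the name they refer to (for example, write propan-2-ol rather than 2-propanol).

The longest continuous carbon chain has 8 atoms, so the parent hydride is octane.
Choose the numbering such that the substituent locant set {1,3,4,7} is lower than {2,5,6,8} at the first point of difference.
This places a chloro group at C-7; fluoro groups at C-3 and C-4; an iodo group at C-1.
Substituent prefixes are cited in alphabetical order (multiplying prefixes like di-/tri- are ignored for ordering).
Putting it together: 7-chloro-3,4-difluoro-1-iodooctane.

7-chloro-3,4-difluoro-1-iodooctane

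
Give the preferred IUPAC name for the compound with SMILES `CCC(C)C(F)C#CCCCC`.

4-fluoro-3-methyldec-5-yne

Counting along the main chain through the multiple bond gives 10 carbons: the parent is decane.
A C≡C triple bond in the chain gives the infix -yne-.
Number the chain so that the substituent locant set {3,4} is lower than {7,8} at the first point of difference.
That gives the triple bond between C-5 and C-6; a fluoro group at C-4; a methyl group at C-3.
Prefixes are listed alphabetically: fluoro, methyl.
Putting it together: 4-fluoro-3-methyldec-5-yne.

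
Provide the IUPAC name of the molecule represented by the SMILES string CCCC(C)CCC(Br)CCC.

4-bromo-7-methyldecane

The longest continuous carbon chain has 10 atoms, so the parent hydride is decane.
The numbering direction is chosen so that the locant sets are identical either way, so the alphabetically earlier bromo substituent takes the lower locant (4 rather than 7).
With this numbering: a bromo group at C-4; a methyl group at C-7.
Substituent prefixes are cited in alphabetical order (multiplying prefixes like di-/tri- are ignored for ordering).
Assembling the pieces gives 4-bromo-7-methyldecane.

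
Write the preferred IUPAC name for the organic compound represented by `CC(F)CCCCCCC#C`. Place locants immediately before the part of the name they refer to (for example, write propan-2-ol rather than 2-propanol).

9-fluorodec-1-yne

Counting along the main chain through the multiple bond gives 10 carbons: the parent is decane.
There is one C≡C triple bond, indicated by the ending -yne.
Number the chain so that numbering from this end puts the triple bond at C-1 rather than C-9.
This places the triple bond between C-1 and C-2; a fluoro group at C-9.
Assembling the pieces gives 9-fluorodec-1-yne.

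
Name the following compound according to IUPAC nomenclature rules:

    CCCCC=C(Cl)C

2-chlorohept-2-ene

The longest chain bearing the multiple bond is 7 carbons long (heptane).
The chain contains a C=C double bond, so the unsaturation ending is -ene.
Choose the numbering such that numbering from this end puts the double bond at C-2 rather than C-5.
This places the double bond between C-2 and C-3; a chloro group at C-2.
Putting it together: 2-chlorohept-2-ene.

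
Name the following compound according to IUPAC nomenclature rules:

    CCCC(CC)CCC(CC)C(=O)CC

The longest chain bearing the carbonyl is 10 carbons long (decane).
The highest-priority functional group is a ketone (C=O on an internal carbon), so the name ends in -one.
Number the chain so that numbering from this end puts the carbonyl group at C-3 rather than C-8.
With this numbering: the carbonyl at C-3; ethyl groups at C-4 and C-7.
Assembling the pieces gives 4,7-diethyldecan-3-one.

4,7-diethyldecan-3-one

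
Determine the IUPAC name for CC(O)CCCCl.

5-chloropentan-2-ol

The longest carbon chain that includes the –OH group has 5 carbons, so the parent hydride is pentane.
The highest-priority functional group is an alcohol (–OH), so the name ends in -ol.
Number the chain so that numbering from this end puts the hydroxyl group at C-2 rather than C-4.
This places the hydroxyl at C-2; a chloro group at C-5.
Assembling the pieces gives 5-chloropentan-2-ol.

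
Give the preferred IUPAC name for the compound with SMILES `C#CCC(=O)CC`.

The longest carbon chain that includes the carbonyl and the multiple bond has 6 carbons, so the parent hydride is hexane.
The principal characteristic group is a ketone (C=O on an internal carbon), named with the suffix -one.
There is one C≡C triple bond, indicated by the ending -yne.
The numbering direction is chosen so that numbering from this end puts the carbonyl group at C-3 rather than C-4.
With this numbering: the carbonyl at C-3; the triple bond between C-5 and C-6.
Assembling the pieces gives hex-5-yn-3-one.

hex-5-yn-3-one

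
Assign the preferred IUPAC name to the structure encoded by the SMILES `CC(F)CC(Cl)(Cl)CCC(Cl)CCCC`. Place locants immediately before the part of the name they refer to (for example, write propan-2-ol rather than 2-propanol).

The longest continuous carbon chain has 11 atoms, so the parent hydride is undecane.
The numbering direction is chosen so that the substituent locant set {2,4,4,7} is lower than {5,8,8,10} at the first point of difference.
That gives chloro groups at C-4 (×2) and C-7; a fluoro group at C-2.
The substituents are ordered alphabetically, ignoring any di-/tri- multipliers.
Putting it together: 4,4,7-trichloro-2-fluoroundecane.

4,4,7-trichloro-2-fluoroundecane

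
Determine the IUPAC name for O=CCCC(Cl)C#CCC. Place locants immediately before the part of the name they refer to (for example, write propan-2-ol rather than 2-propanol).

The longest carbon chain that includes the –CHO group and the multiple bond has 8 carbons, so the parent hydride is octane.
The principal characteristic group is an aldehyde (terminal –CHO), named with the suffix -al.
A C≡C triple bond in the chain gives the infix -yne-.
Choose the numbering such that the aldehyde carbon is C-1 by definition.
That gives the triple bond between C-5 and C-6; a chloro group at C-4.
Putting it together: 4-chlorooct-5-ynal.

4-chlorooct-5-ynal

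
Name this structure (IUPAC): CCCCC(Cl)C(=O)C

3-chloroheptan-2-one

Counting along the main chain through the carbonyl gives 7 carbons: the parent is heptane.
The principal characteristic group is a ketone (C=O on an internal carbon), named with the suffix -one.
The numbering direction is chosen so that numbering from this end puts the carbonyl group at C-2 rather than C-6.
With this numbering: the carbonyl at C-2; a chloro group at C-3.
Putting it together: 3-chloroheptan-2-one.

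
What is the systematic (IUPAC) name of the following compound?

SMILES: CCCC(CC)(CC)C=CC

4,4-diethylhept-2-ene

The longest chain bearing the multiple bond is 7 carbons long (heptane).
There is one C=C double bond, indicated by the ending -ene.
Number the chain so that numbering from this end puts the double bond at C-2 rather than C-5.
That gives the double bond between C-2 and C-3; two ethyl groups at C-4.
Putting it together: 4,4-diethylhept-2-ene.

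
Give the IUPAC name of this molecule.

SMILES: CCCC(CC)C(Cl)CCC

The longest carbon chain is 8 atoms: the parent is octane.
Choose the numbering such that the locant sets are identical either way, so the alphabetically earlier chloro substituent takes the lower locant (4 rather than 5).
That gives a chloro group at C-4; an ethyl group at C-5.
Prefixes are listed alphabetically: chloro, ethyl.
Assembling the pieces gives 4-chloro-5-ethyloctane.

4-chloro-5-ethyloctane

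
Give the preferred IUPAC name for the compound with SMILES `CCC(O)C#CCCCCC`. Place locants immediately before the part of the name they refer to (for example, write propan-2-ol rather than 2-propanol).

dec-4-yn-3-ol

The longest carbon chain that includes the –OH group and the multiple bond has 10 carbons, so the parent hydride is decane.
An alcohol (–OH) is the principal characteristic group, giving the suffix -ol.
A C≡C triple bond in the chain gives the infix -yne-.
The numbering direction is chosen so that numbering from this end puts the hydroxyl group at C-3 rather than C-8.
With this numbering: the hydroxyl at C-3; the triple bond between C-4 and C-5.
Putting it together: dec-4-yn-3-ol.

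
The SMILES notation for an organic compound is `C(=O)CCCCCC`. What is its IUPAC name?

The longest chain bearing the –CHO group is 7 carbons long (heptane).
The principal characteristic group is an aldehyde (terminal –CHO), named with the suffix -al.
The numbering direction is chosen so that the aldehyde carbon is C-1 by definition.
The name is heptanal.

heptanal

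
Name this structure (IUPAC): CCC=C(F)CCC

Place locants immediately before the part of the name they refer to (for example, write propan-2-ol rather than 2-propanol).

4-fluorohept-3-ene

The longest chain bearing the multiple bond is 7 carbons long (heptane).
There is one C=C double bond, indicated by the ending -ene.
Number the chain so that numbering from this end puts the double bond at C-3 rather than C-4.
That gives the double bond between C-3 and C-4; a fluoro group at C-4.
Putting it together: 4-fluorohept-3-ene.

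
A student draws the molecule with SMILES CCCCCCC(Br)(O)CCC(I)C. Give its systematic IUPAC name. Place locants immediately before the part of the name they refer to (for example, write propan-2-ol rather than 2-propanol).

The longest chain bearing the –OH group is 11 carbons long (undecane).
An alcohol (–OH) is the principal characteristic group, giving the suffix -ol.
Number the chain so that numbering from this end puts the hydroxyl group at C-5 rather than C-7.
This places the hydroxyl at C-5; a bromo group at C-5; an iodo group at C-2.
Prefixes are listed alphabetically: bromo, iodo.
The name is 5-bromo-2-iodoundecan-5-ol.

5-bromo-2-iodoundecan-5-ol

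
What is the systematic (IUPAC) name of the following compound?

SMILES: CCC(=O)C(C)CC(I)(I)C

The longest carbon chain that includes the carbonyl has 7 carbons, so the parent hydride is heptane.
A ketone (C=O on an internal carbon) is the principal characteristic group, giving the suffix -one.
The numbering direction is chosen so that numbering from this end puts the carbonyl group at C-3 rather than C-5.
This places the carbonyl at C-3; two iodo groups at C-6; a methyl group at C-4.
Prefixes are listed alphabetically: iodo, methyl.
The name is 6,6-diiodo-4-methylheptan-3-one.

6,6-diiodo-4-methylheptan-3-one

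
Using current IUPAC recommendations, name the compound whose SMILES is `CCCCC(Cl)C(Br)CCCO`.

4-bromo-5-chlorononan-1-ol

Counting along the main chain through the –OH group gives 9 carbons: the parent is nonane.
An alcohol (–OH) is the principal characteristic group, giving the suffix -ol.
Number the chain so that numbering from this end puts the hydroxyl group at C-1 rather than C-9.
This places the hydroxyl at C-1; a bromo group at C-4; a chloro group at C-5.
The substituents are ordered alphabetically, ignoring any di-/tri- multipliers.
Assembling the pieces gives 4-bromo-5-chlorononan-1-ol.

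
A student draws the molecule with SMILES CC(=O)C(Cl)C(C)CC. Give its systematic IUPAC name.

The longest chain bearing the carbonyl is 6 carbons long (hexane).
The highest-priority functional group is a ketone (C=O on an internal carbon), so the name ends in -one.
Choose the numbering such that numbering from this end puts the carbonyl group at C-2 rather than C-5.
That gives the carbonyl at C-2; a chloro group at C-3; a methyl group at C-4.
Prefixes are listed alphabetically: chloro, methyl.
Putting it together: 3-chloro-4-methylhexan-2-one.

3-chloro-4-methylhexan-2-one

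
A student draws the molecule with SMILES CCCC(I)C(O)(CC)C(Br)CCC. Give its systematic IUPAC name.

Counting along the main chain through the –OH group gives 9 carbons: the parent is nonane.
An alcohol (–OH) is the principal characteristic group, giving the suffix -ol.
Choose the numbering such that the locant sets are identical either way, so the alphabetically earlier bromo substituent takes the lower locant (4 rather than 6).
This places the hydroxyl at C-5; a bromo group at C-4; an ethyl group at C-5; an iodo group at C-6.
The substituents are ordered alphabetically, ignoring any di-/tri- multipliers.
Putting it together: 4-bromo-5-ethyl-6-iodononan-5-ol.

4-bromo-5-ethyl-6-iodononan-5-ol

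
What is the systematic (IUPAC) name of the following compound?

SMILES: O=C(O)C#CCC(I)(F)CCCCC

5-fluoro-5-iododec-2-ynoic acid

Counting along the main chain through the –COOH group and the multiple bond gives 10 carbons: the parent is decane.
The principal characteristic group is a carboxylic acid (terminal –COOH), named with the suffix -oic acid.
There is one C≡C triple bond, indicated by the ending -yne.
Number the chain so that the carboxylic acid carbon is C-1 by definition.
This places the triple bond between C-2 and C-3; a fluoro group at C-5; an iodo group at C-5.
The substituents are ordered alphabetically, ignoring any di-/tri- multipliers.
Putting it together: 5-fluoro-5-iododec-2-ynoic acid.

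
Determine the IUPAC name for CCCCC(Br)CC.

3-bromoheptane

The longest continuous carbon chain has 7 atoms, so the parent hydride is heptane.
Number the chain so that the substituent locant set {3} is lower than {5} at the first point of difference.
That gives a bromo group at C-3.
Assembling the pieces gives 3-bromoheptane.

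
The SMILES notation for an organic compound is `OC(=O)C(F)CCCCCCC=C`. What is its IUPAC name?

2-fluorodec-9-enoic acid

Counting along the main chain through the –COOH group and the multiple bond gives 10 carbons: the parent is decane.
The principal characteristic group is a carboxylic acid (terminal –COOH), named with the suffix -oic acid.
There is one C=C double bond, indicated by the ending -ene.
Number the chain so that the carboxylic acid carbon is C-1 by definition.
This places the double bond between C-9 and C-10; a fluoro group at C-2.
The name is 2-fluorodec-9-enoic acid.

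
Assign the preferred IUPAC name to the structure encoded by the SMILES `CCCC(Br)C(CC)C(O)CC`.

5-bromo-4-ethyloctan-3-ol

Counting along the main chain through the –OH group gives 8 carbons: the parent is octane.
The highest-priority functional group is an alcohol (–OH), so the name ends in -ol.
Choose the numbering such that numbering from this end puts the hydroxyl group at C-3 rather than C-6.
With this numbering: the hydroxyl at C-3; a bromo group at C-5; an ethyl group at C-4.
Prefixes are listed alphabetically: bromo, ethyl.
The name is 5-bromo-4-ethyloctan-3-ol.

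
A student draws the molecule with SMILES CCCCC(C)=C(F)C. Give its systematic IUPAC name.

2-fluoro-3-methylhept-2-ene

The longest chain bearing the multiple bond is 7 carbons long (heptane).
The chain contains a C=C double bond, so the unsaturation ending is -ene.
The numbering direction is chosen so that numbering from this end puts the double bond at C-2 rather than C-5.
This places the double bond between C-2 and C-3; a fluoro group at C-2; a methyl group at C-3.
Prefixes are listed alphabetically: fluoro, methyl.
Assembling the pieces gives 2-fluoro-3-methylhept-2-ene.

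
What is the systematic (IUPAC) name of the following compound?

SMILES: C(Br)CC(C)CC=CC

The longest chain bearing the multiple bond is 7 carbons long (heptane).
There is one C=C double bond, indicated by the ending -ene.
Number the chain so that numbering from this end puts the double bond at C-2 rather than C-5.
This places the double bond between C-2 and C-3; a bromo group at C-7; a methyl group at C-5.
The substituents are ordered alphabetically, ignoring any di-/tri- multipliers.
Putting it together: 7-bromo-5-methylhept-2-ene.

7-bromo-5-methylhept-2-ene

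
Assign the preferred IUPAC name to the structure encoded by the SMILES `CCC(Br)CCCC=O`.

Counting along the main chain through the –CHO group gives 7 carbons: the parent is heptane.
An aldehyde (terminal –CHO) is the principal characteristic group, giving the suffix -al.
Choose the numbering such that the aldehyde carbon is C-1 by definition.
This places a bromo group at C-5.
Putting it together: 5-bromoheptanal.

5-bromoheptanal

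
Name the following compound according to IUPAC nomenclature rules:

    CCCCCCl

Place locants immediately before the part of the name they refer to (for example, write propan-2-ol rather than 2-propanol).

1-chloropentane

The longest continuous carbon chain has 5 atoms, so the parent hydride is pentane.
The numbering direction is chosen so that the substituent locant set {1} is lower than {5} at the first point of difference.
With this numbering: a chloro group at C-1.
The name is 1-chloropentane.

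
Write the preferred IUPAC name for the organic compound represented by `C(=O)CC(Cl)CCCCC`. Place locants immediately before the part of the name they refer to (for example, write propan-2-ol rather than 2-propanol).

Counting along the main chain through the –CHO group gives 8 carbons: the parent is octane.
The highest-priority functional group is an aldehyde (terminal –CHO), so the name ends in -al.
Choose the numbering such that the aldehyde carbon is C-1 by definition.
With this numbering: a chloro group at C-3.
Assembling the pieces gives 3-chlorooctanal.

3-chlorooctanal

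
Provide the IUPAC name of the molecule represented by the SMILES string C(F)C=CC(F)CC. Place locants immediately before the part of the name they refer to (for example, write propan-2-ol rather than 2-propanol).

1,4-difluorohex-2-ene

The longest carbon chain that includes the multiple bond has 6 carbons, so the parent hydride is hexane.
A C=C double bond in the chain gives the infix -ene-.
Number the chain so that numbering from this end puts the double bond at C-2 rather than C-4.
With this numbering: the double bond between C-2 and C-3; fluoro groups at C-1 and C-4.
Putting it together: 1,4-difluorohex-2-ene.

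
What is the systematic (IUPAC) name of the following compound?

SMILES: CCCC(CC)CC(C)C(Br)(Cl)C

The longest carbon chain is 8 atoms: the parent is octane.
Choose the numbering such that the substituent locant set {2,2,3,5} is lower than {4,6,7,7} at the first point of difference.
With this numbering: a bromo group at C-2; a chloro group at C-2; an ethyl group at C-5; a methyl group at C-3.
Prefixes are listed alphabetically: bromo, chloro, ethyl, methyl.
Assembling the pieces gives 2-bromo-2-chloro-5-ethyl-3-methyloctane.

2-bromo-2-chloro-5-ethyl-3-methyloctane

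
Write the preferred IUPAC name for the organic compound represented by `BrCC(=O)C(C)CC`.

Counting along the main chain through the carbonyl gives 5 carbons: the parent is pentane.
The principal characteristic group is a ketone (C=O on an internal carbon), named with the suffix -one.
Choose the numbering such that numbering from this end puts the carbonyl group at C-2 rather than C-4.
That gives the carbonyl at C-2; a bromo group at C-1; a methyl group at C-3.
Prefixes are listed alphabetically: bromo, methyl.
Assembling the pieces gives 1-bromo-3-methylpentan-2-one.

1-bromo-3-methylpentan-2-one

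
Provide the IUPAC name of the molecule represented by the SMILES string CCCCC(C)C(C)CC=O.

The longest chain bearing the –CHO group is 8 carbons long (octane).
An aldehyde (terminal –CHO) is the principal characteristic group, giving the suffix -al.
Number the chain so that the aldehyde carbon is C-1 by definition.
This places methyl groups at C-3 and C-4.
Assembling the pieces gives 3,4-dimethyloctanal.

3,4-dimethyloctanal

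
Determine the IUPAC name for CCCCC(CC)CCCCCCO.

The longest carbon chain that includes the –OH group has 11 carbons, so the parent hydride is undecane.
The highest-priority functional group is an alcohol (–OH), so the name ends in -ol.
Number the chain so that numbering from this end puts the hydroxyl group at C-1 rather than C-11.
That gives the hydroxyl at C-1; an ethyl group at C-7.
The name is 7-ethylundecan-1-ol.

7-ethylundecan-1-ol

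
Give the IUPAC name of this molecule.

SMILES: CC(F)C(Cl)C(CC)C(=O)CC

5-chloro-4-ethyl-6-fluoroheptan-3-one

Counting along the main chain through the carbonyl gives 7 carbons: the parent is heptane.
The principal characteristic group is a ketone (C=O on an internal carbon), named with the suffix -one.
The numbering direction is chosen so that numbering from this end puts the carbonyl group at C-3 rather than C-5.
This places the carbonyl at C-3; a chloro group at C-5; an ethyl group at C-4; a fluoro group at C-6.
The substituents are ordered alphabetically, ignoring any di-/tri- multipliers.
Assembling the pieces gives 5-chloro-4-ethyl-6-fluoroheptan-3-one.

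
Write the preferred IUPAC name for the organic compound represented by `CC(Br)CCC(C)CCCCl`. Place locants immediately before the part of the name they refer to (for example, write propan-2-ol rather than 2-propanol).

7-bromo-1-chloro-4-methyloctane

The longest carbon chain is 8 atoms: the parent is octane.
Choose the numbering such that the substituent locant set {1,4,7} is lower than {2,5,8} at the first point of difference.
This places a bromo group at C-7; a chloro group at C-1; a methyl group at C-4.
Substituent prefixes are cited in alphabetical order (multiplying prefixes like di-/tri- are ignored for ordering).
The name is 7-bromo-1-chloro-4-methyloctane.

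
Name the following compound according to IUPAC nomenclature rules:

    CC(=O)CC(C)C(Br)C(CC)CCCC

5-bromo-6-ethyl-4-methyldecan-2-one

The longest carbon chain that includes the carbonyl has 10 carbons, so the parent hydride is decane.
A ketone (C=O on an internal carbon) is the principal characteristic group, giving the suffix -one.
Choose the numbering such that numbering from this end puts the carbonyl group at C-2 rather than C-9.
This places the carbonyl at C-2; a bromo group at C-5; an ethyl group at C-6; a methyl group at C-4.
Prefixes are listed alphabetically: bromo, ethyl, methyl.
The name is 5-bromo-6-ethyl-4-methyldecan-2-one.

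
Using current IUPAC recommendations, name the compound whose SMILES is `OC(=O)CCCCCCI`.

7-iodoheptanoic acid

The longest carbon chain that includes the –COOH group has 7 carbons, so the parent hydride is heptane.
The highest-priority functional group is a carboxylic acid (terminal –COOH), so the name ends in -oic acid.
The numbering direction is chosen so that the carboxylic acid carbon is C-1 by definition.
This places an iodo group at C-7.
The name is 7-iodoheptanoic acid.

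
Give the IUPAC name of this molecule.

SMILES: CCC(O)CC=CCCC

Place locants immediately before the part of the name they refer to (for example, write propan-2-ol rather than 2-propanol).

Counting along the main chain through the –OH group and the multiple bond gives 9 carbons: the parent is nonane.
An alcohol (–OH) is the principal characteristic group, giving the suffix -ol.
A C=C double bond in the chain gives the infix -ene-.
Number the chain so that numbering from this end puts the hydroxyl group at C-3 rather than C-7.
That gives the hydroxyl at C-3; the double bond between C-5 and C-6.
Putting it together: non-5-en-3-ol.

non-5-en-3-ol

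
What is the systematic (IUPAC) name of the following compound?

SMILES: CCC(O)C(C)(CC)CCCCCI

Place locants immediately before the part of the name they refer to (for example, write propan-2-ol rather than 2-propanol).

Counting along the main chain through the –OH group gives 9 carbons: the parent is nonane.
An alcohol (–OH) is the principal characteristic group, giving the suffix -ol.
Number the chain so that numbering from this end puts the hydroxyl group at C-3 rather than C-7.
This places the hydroxyl at C-3; an ethyl group at C-4; an iodo group at C-9; a methyl group at C-4.
The substituents are ordered alphabetically, ignoring any di-/tri- multipliers.
Assembling the pieces gives 4-ethyl-9-iodo-4-methylnonan-3-ol.

4-ethyl-9-iodo-4-methylnonan-3-ol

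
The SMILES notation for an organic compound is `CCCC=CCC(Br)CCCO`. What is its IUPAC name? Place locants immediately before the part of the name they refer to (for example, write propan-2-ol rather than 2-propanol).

The longest carbon chain that includes the –OH group and the multiple bond has 10 carbons, so the parent hydride is decane.
An alcohol (–OH) is the principal characteristic group, giving the suffix -ol.
A C=C double bond in the chain gives the infix -ene-.
The numbering direction is chosen so that numbering from this end puts the hydroxyl group at C-1 rather than C-10.
This places the hydroxyl at C-1; the double bond between C-6 and C-7; a bromo group at C-4.
The name is 4-bromodec-6-en-1-ol.

4-bromodec-6-en-1-ol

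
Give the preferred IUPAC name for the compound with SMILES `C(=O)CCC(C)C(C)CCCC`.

The longest carbon chain that includes the –CHO group has 9 carbons, so the parent hydride is nonane.
The highest-priority functional group is an aldehyde (terminal –CHO), so the name ends in -al.
Number the chain so that the aldehyde carbon is C-1 by definition.
This places methyl groups at C-4 and C-5.
The name is 4,5-dimethylnonanal.

4,5-dimethylnonanal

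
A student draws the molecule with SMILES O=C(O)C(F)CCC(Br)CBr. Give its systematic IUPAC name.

5,6-dibromo-2-fluorohexanoic acid

The longest chain bearing the –COOH group is 6 carbons long (hexane).
The principal characteristic group is a carboxylic acid (terminal –COOH), named with the suffix -oic acid.
Choose the numbering such that the carboxylic acid carbon is C-1 by definition.
With this numbering: bromo groups at C-5 and C-6; a fluoro group at C-2.
The substituents are ordered alphabetically, ignoring any di-/tri- multipliers.
The name is 5,6-dibromo-2-fluorohexanoic acid.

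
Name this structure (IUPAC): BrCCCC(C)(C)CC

1-bromo-4,4-dimethylhexane

The longest continuous carbon chain has 6 atoms, so the parent hydride is hexane.
Number the chain so that the substituent locant set {1,4,4} is lower than {3,3,6} at the first point of difference.
That gives a bromo group at C-1; two methyl groups at C-4.
Substituent prefixes are cited in alphabetical order (multiplying prefixes like di-/tri- are ignored for ordering).
Assembling the pieces gives 1-bromo-4,4-dimethylhexane.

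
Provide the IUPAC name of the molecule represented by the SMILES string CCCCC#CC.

Counting along the main chain through the multiple bond gives 7 carbons: the parent is heptane.
The chain contains a C≡C triple bond, so the unsaturation ending is -yne.
Choose the numbering such that numbering from this end puts the triple bond at C-2 rather than C-5.
With this numbering: the triple bond between C-2 and C-3.
The name is hept-2-yne.

hept-2-yne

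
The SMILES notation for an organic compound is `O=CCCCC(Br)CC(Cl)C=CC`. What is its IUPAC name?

The longest chain bearing the –CHO group and the multiple bond is 10 carbons long (decane).
The principal characteristic group is an aldehyde (terminal –CHO), named with the suffix -al.
The chain contains a C=C double bond, so the unsaturation ending is -ene.
Number the chain so that the aldehyde carbon is C-1 by definition.
This places the double bond between C-8 and C-9; a bromo group at C-5; a chloro group at C-7.
Prefixes are listed alphabetically: bromo, chloro.
The name is 5-bromo-7-chlorodec-8-enal.

5-bromo-7-chlorodec-8-enal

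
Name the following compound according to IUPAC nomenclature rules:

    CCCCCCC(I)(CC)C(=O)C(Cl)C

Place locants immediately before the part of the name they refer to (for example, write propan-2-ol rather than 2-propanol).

The longest carbon chain that includes the carbonyl has 10 carbons, so the parent hydride is decane.
The principal characteristic group is a ketone (C=O on an internal carbon), named with the suffix -one.
The numbering direction is chosen so that numbering from this end puts the carbonyl group at C-3 rather than C-8.
With this numbering: the carbonyl at C-3; a chloro group at C-2; an ethyl group at C-4; an iodo group at C-4.
Prefixes are listed alphabetically: chloro, ethyl, iodo.
The name is 2-chloro-4-ethyl-4-iododecan-3-one.

2-chloro-4-ethyl-4-iododecan-3-one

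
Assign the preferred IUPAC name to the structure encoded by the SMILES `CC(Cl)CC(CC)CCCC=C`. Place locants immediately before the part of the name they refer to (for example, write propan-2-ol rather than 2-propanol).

The longest chain bearing the multiple bond is 9 carbons long (nonane).
There is one C=C double bond, indicated by the ending -ene.
The numbering direction is chosen so that numbering from this end puts the double bond at C-1 rather than C-8.
This places the double bond between C-1 and C-2; a chloro group at C-8; an ethyl group at C-6.
Prefixes are listed alphabetically: chloro, ethyl.
The name is 8-chloro-6-ethylnon-1-ene.

8-chloro-6-ethylnon-1-ene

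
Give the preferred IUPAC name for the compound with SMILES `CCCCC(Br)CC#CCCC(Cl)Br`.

Counting along the main chain through the multiple bond gives 11 carbons: the parent is undecane.
The chain contains a C≡C triple bond, so the unsaturation ending is -yne.
The numbering direction is chosen so that numbering from this end puts the triple bond at C-4 rather than C-7.
This places the triple bond between C-4 and C-5; bromo groups at C-1 and C-7; a chloro group at C-1.
The substituents are ordered alphabetically, ignoring any di-/tri- multipliers.
Assembling the pieces gives 1,7-dibromo-1-chloroundec-4-yne.

1,7-dibromo-1-chloroundec-4-yne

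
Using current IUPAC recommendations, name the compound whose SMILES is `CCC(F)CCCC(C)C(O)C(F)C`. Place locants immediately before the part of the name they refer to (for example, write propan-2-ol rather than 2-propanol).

The longest carbon chain that includes the –OH group has 10 carbons, so the parent hydride is decane.
The principal characteristic group is an alcohol (–OH), named with the suffix -ol.
Choose the numbering such that numbering from this end puts the hydroxyl group at C-3 rather than C-8.
That gives the hydroxyl at C-3; fluoro groups at C-2 and C-8; a methyl group at C-4.
Prefixes are listed alphabetically: fluoro, methyl.
Putting it together: 2,8-difluoro-4-methyldecan-3-ol.

2,8-difluoro-4-methyldecan-3-ol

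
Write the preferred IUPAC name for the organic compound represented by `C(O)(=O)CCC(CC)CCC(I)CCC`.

Counting along the main chain through the –COOH group gives 10 carbons: the parent is decane.
The highest-priority functional group is a carboxylic acid (terminal –COOH), so the name ends in -oic acid.
Choose the numbering such that the carboxylic acid carbon is C-1 by definition.
With this numbering: an ethyl group at C-4; an iodo group at C-7.
Substituent prefixes are cited in alphabetical order (multiplying prefixes like di-/tri- are ignored for ordering).
Putting it together: 4-ethyl-7-iododecanoic acid.

4-ethyl-7-iododecanoic acid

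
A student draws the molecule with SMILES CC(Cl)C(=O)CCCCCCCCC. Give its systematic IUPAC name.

2-chlorododecan-3-one

Counting along the main chain through the carbonyl gives 12 carbons: the parent is dodecane.
The principal characteristic group is a ketone (C=O on an internal carbon), named with the suffix -one.
Number the chain so that numbering from this end puts the carbonyl group at C-3 rather than C-10.
With this numbering: the carbonyl at C-3; a chloro group at C-2.
The name is 2-chlorododecan-3-one.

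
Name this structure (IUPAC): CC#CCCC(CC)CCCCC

6-ethylundec-2-yne

Counting along the main chain through the multiple bond gives 11 carbons: the parent is undecane.
A C≡C triple bond in the chain gives the infix -yne-.
Choose the numbering such that numbering from this end puts the triple bond at C-2 rather than C-9.
With this numbering: the triple bond between C-2 and C-3; an ethyl group at C-6.
Assembling the pieces gives 6-ethylundec-2-yne.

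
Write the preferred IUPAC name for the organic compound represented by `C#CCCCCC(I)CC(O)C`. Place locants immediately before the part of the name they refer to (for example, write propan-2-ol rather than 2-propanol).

4-iododec-9-yn-2-ol

The longest carbon chain that includes the –OH group and the multiple bond has 10 carbons, so the parent hydride is decane.
The principal characteristic group is an alcohol (–OH), named with the suffix -ol.
The chain contains a C≡C triple bond, so the unsaturation ending is -yne.
Number the chain so that numbering from this end puts the hydroxyl group at C-2 rather than C-9.
With this numbering: the hydroxyl at C-2; the triple bond between C-9 and C-10; an iodo group at C-4.
The name is 4-iododec-9-yn-2-ol.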